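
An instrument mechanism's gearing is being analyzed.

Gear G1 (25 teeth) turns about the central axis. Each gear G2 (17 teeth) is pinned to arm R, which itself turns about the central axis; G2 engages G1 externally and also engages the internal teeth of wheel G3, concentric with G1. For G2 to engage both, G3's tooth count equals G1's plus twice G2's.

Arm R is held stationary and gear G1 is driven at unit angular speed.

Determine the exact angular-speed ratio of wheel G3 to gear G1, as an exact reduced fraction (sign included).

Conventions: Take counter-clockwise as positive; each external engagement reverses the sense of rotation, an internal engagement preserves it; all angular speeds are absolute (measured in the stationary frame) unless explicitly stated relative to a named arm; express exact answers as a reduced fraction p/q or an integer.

-25/59

topology: planetary set — G1 25T / G2 17T / G3 59T, arm = carrier (Willis)
ring teeth: 25 + 2·17 = 59
25(ω_sun−ω_arm) = −59(ω_ring−ω_arm),  ω_arm = 0, ω_sun = 1
ω_ring = 0 − (25/59)(1−0) = -25/59
ω_out/ω_in = -25/59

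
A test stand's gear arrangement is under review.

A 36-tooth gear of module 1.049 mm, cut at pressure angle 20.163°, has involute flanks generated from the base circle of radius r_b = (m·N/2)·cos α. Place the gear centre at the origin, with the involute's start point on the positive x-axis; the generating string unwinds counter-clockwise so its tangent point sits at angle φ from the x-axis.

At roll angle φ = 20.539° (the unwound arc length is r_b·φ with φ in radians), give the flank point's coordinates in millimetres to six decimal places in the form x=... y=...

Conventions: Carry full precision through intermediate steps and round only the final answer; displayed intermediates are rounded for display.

x=18.827353 y=0.268683

single-mesh involute tooth geometry (36T wheel at module 1.049)
pitch radius r_p = m·N/2 = 1.049·36/2 = 18.882000
base radius r_b = r_p·cos α = 18.882000·cos 20.163° = 17.724832
roll angle φ = 20.539° = 0.35847318 rad
x = r_b·(cos φ + φ·sin φ) = 18.827353
y = r_b·(sin φ − φ·cos φ) = 0.268683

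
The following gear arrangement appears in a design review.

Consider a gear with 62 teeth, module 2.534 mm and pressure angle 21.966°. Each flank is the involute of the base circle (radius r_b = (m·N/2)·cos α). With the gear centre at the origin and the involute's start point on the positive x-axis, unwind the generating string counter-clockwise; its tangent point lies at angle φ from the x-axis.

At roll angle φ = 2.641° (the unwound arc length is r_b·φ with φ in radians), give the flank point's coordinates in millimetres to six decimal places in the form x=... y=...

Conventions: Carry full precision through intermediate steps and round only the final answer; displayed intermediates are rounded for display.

recognized (one wheel, involute flank): single-mesh tooth geometry, m = 2.534, N = 62
pitch radius r_p = m·N/2 = 2.534·62/2 = 78.554000
base radius r_b = r_p·cos α = 78.554000·cos 21.966° = 72.851450
roll angle φ = 2.641° = 0.04609415 rad
x = r_b·(cos φ + φ·sin φ) = 72.928801
y = r_b·(sin φ − φ·cos φ) = 0.002378

x=72.928801 y=0.002378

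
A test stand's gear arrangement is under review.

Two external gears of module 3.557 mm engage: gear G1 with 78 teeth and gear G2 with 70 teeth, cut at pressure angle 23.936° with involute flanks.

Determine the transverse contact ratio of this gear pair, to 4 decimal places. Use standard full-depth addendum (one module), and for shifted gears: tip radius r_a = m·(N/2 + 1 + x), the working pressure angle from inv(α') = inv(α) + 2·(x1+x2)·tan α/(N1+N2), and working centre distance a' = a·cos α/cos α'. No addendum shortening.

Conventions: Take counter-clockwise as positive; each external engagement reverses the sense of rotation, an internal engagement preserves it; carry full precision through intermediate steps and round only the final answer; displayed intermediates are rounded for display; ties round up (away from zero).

class = single-mesh tooth geometry [involute pair 78T × 70T, m = 3.557]
base radii: r_b1 = 126.792713, r_b2 = 113.788332
tip radii: r_a1 = 142.280000, r_a2 = 128.052000
no profile shift: α' = α, a' = a
action lengths: √(r_a1²−r_b1²) = 64.553902, √(r_a2²−r_b2²) = 58.732700
base pitch p_b = π·m·cos α = 10.213617
CR = (64.553902 + 58.732700 − 263.218000·sin 23.93600°)/10.213617 = 1.614987
contact ratio ≈ 1.6150

1.6150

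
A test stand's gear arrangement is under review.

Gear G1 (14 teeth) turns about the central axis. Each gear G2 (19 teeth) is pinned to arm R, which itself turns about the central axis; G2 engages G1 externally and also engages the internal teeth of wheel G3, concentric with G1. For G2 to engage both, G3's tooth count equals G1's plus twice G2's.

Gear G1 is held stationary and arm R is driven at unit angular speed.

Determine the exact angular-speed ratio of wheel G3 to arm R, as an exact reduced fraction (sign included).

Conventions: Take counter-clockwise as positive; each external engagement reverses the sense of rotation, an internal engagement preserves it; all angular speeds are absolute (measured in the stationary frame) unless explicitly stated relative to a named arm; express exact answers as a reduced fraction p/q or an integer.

33/26

planetary set (14T centre, 19T on arm, 52T internal) — Willis relation
ring teeth: 14 + 2·19 = 52
14(ω_sun−ω_arm) = −52(ω_ring−ω_arm),  ω_sun = 0, ω_arm = 1
ω_ring = 1 − (14/52)(0−1) = 33/26
ω_out/ω_in = 33/26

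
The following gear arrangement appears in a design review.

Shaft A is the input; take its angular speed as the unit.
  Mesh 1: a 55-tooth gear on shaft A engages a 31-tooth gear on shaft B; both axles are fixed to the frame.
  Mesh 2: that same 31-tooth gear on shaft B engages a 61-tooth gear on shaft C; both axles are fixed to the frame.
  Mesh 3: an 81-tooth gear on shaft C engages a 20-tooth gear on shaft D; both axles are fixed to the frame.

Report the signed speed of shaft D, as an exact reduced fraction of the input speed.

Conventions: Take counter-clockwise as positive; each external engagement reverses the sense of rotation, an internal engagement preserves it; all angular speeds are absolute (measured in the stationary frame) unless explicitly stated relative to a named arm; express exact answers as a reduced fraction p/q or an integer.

-891/244

3-mesh fixed-axis compound train (all bearings frame-fixed)
mesh 1 [55T→31T]: |ω|/ω_in = 1×55/31 = 55/31, sense flips to −
mesh 2 [31T→61T]: |ω|/ω_in = (55/31)×31/61 = 55/61, sense flips to +
mesh 3 [81T→20T]: |ω|/ω_in = (55/61)×81/20 = 891/244, sense flips to −
signed output speed (× input speed) = -891/244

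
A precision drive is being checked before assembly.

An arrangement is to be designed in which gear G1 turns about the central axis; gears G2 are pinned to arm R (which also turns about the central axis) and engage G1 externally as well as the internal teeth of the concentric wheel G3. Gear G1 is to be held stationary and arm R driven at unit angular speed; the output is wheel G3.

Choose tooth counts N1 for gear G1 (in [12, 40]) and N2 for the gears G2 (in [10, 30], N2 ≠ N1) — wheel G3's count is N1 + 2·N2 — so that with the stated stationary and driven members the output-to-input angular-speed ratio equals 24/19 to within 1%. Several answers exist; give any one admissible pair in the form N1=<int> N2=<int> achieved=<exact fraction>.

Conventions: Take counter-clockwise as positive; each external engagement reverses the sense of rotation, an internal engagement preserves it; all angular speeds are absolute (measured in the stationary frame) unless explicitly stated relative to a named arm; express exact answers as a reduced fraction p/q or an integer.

planetary set to be sized for 24/19 (Willis relation)
Willis with ω_sun = 0: ω_ring/ω_arm = (N1+N3)/N3; set equal to 24/19  ⇒  N3/N1 = 1/(24/19 − 1) = 19/5
N3 = N1 + 2·N2  ⇒  N2/N1 = (N3/N1 − 1)/2 = (19/5 − 1)/2 = 7/5
smallest multiple with N1 ≥ 12 and N2 ≥ 10: k = 3  ⇒  N1 = 3·5 = 15, N2 = 3·7 = 21 (N1 ≤ 40, N2 ≤ 30, N2 ≠ N1 ✓), N3 = 15 + 2·21 = 57
check: (N1+N3)/N3 with N1 = 15, N3 = 57 gives 24/19; |achieved − target| = 0 ≤ 6/475 ✓

N1=15 N2=21 achieved=24/19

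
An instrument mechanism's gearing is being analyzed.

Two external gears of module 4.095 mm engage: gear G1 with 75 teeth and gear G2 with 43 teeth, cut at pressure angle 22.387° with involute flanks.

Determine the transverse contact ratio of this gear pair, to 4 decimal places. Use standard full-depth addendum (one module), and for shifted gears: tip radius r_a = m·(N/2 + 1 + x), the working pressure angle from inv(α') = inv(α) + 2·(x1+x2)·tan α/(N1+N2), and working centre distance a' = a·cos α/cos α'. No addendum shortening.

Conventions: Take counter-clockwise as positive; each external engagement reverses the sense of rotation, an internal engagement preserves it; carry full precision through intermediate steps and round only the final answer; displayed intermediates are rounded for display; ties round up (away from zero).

1.6524

single-mesh involute tooth geometry (75T engaging 43T at module 4.095)
base radii: r_b1 = 141.988874, r_b2 = 81.406954
tip radii: r_a1 = 157.657500, r_a2 = 92.137500
no profile shift: α' = α, a' = a
action lengths: √(r_a1²−r_b1²) = 68.520413, √(r_a2²−r_b2²) = 43.153525
base pitch p_b = π·m·cos α = 11.895232
CR = (68.520413 + 43.153525 − 241.605000·sin 22.38700°)/11.895232 = 1.652436
contact ratio ≈ 1.6524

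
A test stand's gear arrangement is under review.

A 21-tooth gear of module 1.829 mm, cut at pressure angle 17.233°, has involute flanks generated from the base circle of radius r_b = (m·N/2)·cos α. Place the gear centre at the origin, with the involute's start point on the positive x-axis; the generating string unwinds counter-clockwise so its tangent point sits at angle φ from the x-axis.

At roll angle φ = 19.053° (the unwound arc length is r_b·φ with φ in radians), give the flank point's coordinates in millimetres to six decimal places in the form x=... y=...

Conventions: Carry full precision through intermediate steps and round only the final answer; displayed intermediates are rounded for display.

x=19.328665 y=0.222355

recognized (one wheel, involute flank): single-mesh tooth geometry, m = 1.829, N = 21
pitch radius r_p = m·N/2 = 1.829·21/2 = 19.204500
base radius r_b = r_p·cos α = 19.204500·cos 17.233° = 18.342369
roll angle φ = 19.053° = 0.33253758 rad
x = r_b·(cos φ + φ·sin φ) = 19.328665
y = r_b·(sin φ − φ·cos φ) = 0.222355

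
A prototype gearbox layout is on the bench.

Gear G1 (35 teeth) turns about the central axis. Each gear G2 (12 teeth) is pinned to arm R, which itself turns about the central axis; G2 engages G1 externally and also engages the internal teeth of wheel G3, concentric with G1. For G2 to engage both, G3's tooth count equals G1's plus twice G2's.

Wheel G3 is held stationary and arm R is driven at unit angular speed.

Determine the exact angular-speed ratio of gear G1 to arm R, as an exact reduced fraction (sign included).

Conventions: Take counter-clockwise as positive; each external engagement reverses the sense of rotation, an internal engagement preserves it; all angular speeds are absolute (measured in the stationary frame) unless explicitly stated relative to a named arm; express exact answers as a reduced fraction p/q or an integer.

94/35

planetary set (35T centre, 12T on arm, 59T internal) — Willis relation
ring teeth: 35 + 2·12 = 59
35(ω_sun−ω_arm) = −59(ω_ring−ω_arm),  ω_ring = 0, ω_arm = 1
ω_sun = 1 − (59/35)(0−1) = 94/35
ω_out/ω_in = 94/35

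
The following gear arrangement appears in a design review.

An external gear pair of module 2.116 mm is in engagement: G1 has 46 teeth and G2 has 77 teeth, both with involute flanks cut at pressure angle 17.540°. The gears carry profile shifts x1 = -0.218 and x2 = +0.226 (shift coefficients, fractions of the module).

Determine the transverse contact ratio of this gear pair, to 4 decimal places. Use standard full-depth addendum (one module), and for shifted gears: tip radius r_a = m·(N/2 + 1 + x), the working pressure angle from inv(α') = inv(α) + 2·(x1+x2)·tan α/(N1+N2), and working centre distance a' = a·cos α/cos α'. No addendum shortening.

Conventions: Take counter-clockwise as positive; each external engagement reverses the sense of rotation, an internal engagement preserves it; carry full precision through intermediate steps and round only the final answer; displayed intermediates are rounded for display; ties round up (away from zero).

recognized (one external pair, fixed centres): single-mesh tooth geometry, m = 2.116, N1 = 46, N2 = 77
base radii: r_b1 = 46.405268, r_b2 = 77.678384
tip radii: r_a1 = 50.322712, r_a2 = 84.060216
inv(α') = inv(17.540°) + 2·(-0.218+0.226)·tan α/(46+77) = 0.00997686  ⇒  α' = 17.56355°
a' = a·cos α / cos α' = 130.1340·cos 17.540°/cos 17.56355° = 130.150917
action lengths: √(r_a1²−r_b1²) = 19.466032, √(r_a2²−r_b2²) = 32.127692
base pitch p_b = π·m·cos α = 6.338541
CR = (19.466032 + 32.127692 − 130.150917·sin 17.56355°)/6.338541 = 1.943498
contact ratio ≈ 1.9435

1.9435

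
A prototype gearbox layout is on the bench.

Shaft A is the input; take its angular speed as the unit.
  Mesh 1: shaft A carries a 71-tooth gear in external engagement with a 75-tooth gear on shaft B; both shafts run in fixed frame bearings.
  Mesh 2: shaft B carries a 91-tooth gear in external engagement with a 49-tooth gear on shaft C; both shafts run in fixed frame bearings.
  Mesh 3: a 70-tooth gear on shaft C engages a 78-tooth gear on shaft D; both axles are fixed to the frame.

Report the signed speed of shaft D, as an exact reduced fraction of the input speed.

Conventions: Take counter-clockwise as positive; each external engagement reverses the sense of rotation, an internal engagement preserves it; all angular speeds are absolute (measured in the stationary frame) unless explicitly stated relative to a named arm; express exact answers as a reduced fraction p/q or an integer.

3-mesh fixed-axis compound train (all bearings frame-fixed)
mesh 1 [71T→75T]: |ω|/ω_in = 1×71/75 = 71/75, sense flips to −
mesh 2 [91T→49T]: |ω|/ω_in = (71/75)×91/49 = 923/525, sense flips to +
mesh 3 [70T→78T]: |ω|/ω_in = (923/525)×70/78 = 71/45, sense flips to −
signed output speed (× input speed) = -71/45

-71/45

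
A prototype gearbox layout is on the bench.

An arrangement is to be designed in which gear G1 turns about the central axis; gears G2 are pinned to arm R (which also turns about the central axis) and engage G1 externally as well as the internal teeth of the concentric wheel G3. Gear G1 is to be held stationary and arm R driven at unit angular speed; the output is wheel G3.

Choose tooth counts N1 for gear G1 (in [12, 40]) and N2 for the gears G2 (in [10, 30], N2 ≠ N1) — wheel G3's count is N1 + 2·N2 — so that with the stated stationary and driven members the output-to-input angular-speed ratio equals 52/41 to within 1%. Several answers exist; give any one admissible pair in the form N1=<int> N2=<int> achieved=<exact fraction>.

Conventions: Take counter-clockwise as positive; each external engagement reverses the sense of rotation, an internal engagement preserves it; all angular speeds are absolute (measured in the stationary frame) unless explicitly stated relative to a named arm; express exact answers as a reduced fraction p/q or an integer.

design class (target 52/41): planetary set
Willis with ω_sun = 0: ω_ring/ω_arm = (N1+N3)/N3; set equal to 52/41  ⇒  N3/N1 = 1/(52/41 − 1) = 41/11
N3 = N1 + 2·N2  ⇒  N2/N1 = (N3/N1 − 1)/2 = (41/11 − 1)/2 = 15/11
smallest multiple with N1 ≥ 12 and N2 ≥ 10: k = 2  ⇒  N1 = 2·11 = 22, N2 = 2·15 = 30 (N1 ≤ 40, N2 ≤ 30, N2 ≠ N1 ✓), N3 = 22 + 2·30 = 82
check: (N1+N3)/N3 with N1 = 22, N3 = 82 gives 52/41; |achieved − target| = 0 ≤ 13/1025 ✓

N1=22 N2=30 achieved=52/41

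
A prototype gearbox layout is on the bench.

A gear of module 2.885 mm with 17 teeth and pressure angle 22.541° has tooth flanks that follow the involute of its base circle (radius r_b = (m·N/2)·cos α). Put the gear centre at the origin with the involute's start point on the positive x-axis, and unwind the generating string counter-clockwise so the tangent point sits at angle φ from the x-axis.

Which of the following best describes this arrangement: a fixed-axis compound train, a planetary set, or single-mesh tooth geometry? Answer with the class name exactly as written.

single-mesh tooth geometry

recognized (one wheel, involute flank): single-mesh tooth geometry, m = 2.885, N = 17
classification: single-mesh tooth geometry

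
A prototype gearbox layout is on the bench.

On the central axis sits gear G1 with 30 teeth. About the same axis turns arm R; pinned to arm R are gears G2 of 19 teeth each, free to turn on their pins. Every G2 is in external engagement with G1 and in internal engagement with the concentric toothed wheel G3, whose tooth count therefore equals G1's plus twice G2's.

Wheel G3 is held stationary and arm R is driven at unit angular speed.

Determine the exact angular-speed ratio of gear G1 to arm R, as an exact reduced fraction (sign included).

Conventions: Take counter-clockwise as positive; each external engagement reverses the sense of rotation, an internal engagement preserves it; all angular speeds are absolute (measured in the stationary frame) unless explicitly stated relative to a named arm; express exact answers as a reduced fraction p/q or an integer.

planetary set (30T centre, 19T on arm, 68T internal) — Willis relation
ring teeth: 30 + 2·19 = 68
30(ω_sun−ω_arm) = −68(ω_ring−ω_arm),  ω_ring = 0, ω_arm = 1
ω_sun = 1 − (68/30)(0−1) = 49/15
ω_out/ω_in = 49/15

49/15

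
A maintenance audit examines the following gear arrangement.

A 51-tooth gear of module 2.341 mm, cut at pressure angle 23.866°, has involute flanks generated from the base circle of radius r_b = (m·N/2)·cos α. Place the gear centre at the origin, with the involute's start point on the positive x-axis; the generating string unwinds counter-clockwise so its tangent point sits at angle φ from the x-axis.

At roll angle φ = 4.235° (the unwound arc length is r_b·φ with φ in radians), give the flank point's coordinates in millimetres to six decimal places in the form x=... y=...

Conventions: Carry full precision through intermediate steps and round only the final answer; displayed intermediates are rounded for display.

topology: single-mesh involute geometry — m = 2.341, N = 51
pitch radius r_p = m·N/2 = 2.341·51/2 = 59.695500
base radius r_b = r_p·cos α = 59.695500·cos 23.866° = 54.591189
roll angle φ = 4.235° = 0.07391469 rad
x = r_b·(cos φ + φ·sin φ) = 54.740112
y = r_b·(sin φ − φ·cos φ) = 0.007344

x=54.740112 y=0.007344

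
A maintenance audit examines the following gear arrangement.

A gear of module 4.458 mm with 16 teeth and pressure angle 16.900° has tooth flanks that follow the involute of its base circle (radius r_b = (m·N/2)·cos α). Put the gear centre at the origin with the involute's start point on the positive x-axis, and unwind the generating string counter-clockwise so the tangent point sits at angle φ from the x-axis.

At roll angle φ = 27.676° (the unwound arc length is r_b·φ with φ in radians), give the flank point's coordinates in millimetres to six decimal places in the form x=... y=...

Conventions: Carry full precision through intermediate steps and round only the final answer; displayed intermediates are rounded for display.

x=37.875546 y=1.252308

topology: single-mesh involute geometry — m = 4.458, N = 16
pitch radius r_p = m·N/2 = 4.458·16/2 = 35.664000
base radius r_b = r_p·cos α = 35.664000·cos 16.900° = 34.123800
roll angle φ = 27.676° = 0.48303732 rad
x = r_b·(cos φ + φ·sin φ) = 37.875546
y = r_b·(sin φ − φ·cos φ) = 1.252308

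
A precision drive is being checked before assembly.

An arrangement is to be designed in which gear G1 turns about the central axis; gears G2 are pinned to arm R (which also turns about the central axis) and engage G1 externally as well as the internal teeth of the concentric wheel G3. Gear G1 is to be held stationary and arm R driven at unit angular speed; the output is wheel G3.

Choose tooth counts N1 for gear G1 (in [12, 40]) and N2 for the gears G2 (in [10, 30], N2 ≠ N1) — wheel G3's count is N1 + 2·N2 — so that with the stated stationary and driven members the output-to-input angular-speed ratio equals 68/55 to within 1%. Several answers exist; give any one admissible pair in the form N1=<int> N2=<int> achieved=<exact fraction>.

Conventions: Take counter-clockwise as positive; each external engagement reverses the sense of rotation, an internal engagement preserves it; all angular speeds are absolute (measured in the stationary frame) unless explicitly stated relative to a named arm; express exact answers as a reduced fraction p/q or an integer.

N1=13 N2=21 achieved=68/55

design class (target 68/55): planetary set
Willis with ω_sun = 0: ω_ring/ω_arm = (N1+N3)/N3; set equal to 68/55  ⇒  N3/N1 = 1/(68/55 − 1) = 55/13
N3 = N1 + 2·N2  ⇒  N2/N1 = (N3/N1 − 1)/2 = (55/13 − 1)/2 = 21/13
smallest multiple with N1 ≥ 12 and N2 ≥ 10: k = 1  ⇒  N1 = 1·13 = 13, N2 = 1·21 = 21 (N1 ≤ 40, N2 ≤ 30, N2 ≠ N1 ✓), N3 = 13 + 2·21 = 55
check: (N1+N3)/N3 with N1 = 13, N3 = 55 gives 68/55; |achieved − target| = 0 ≤ 17/1375 ✓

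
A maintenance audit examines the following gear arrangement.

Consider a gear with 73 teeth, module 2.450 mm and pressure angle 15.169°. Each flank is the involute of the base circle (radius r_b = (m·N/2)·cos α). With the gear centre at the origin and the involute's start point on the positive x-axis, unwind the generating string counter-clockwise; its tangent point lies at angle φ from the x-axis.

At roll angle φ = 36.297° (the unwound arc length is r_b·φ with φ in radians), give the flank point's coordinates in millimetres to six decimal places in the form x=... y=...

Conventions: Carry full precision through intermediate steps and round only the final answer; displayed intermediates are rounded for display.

topology: single-mesh involute geometry — m = 2.450, N = 73
pitch radius r_p = m·N/2 = 2.450·73/2 = 89.425000
base radius r_b = r_p·cos α = 89.425000·cos 15.169° = 86.309273
roll angle φ = 36.297° = 0.63350216 rad
x = r_b·(cos φ + φ·sin φ) = 101.929022
y = r_b·(sin φ − φ·cos φ) = 7.025060

x=101.929022 y=7.025060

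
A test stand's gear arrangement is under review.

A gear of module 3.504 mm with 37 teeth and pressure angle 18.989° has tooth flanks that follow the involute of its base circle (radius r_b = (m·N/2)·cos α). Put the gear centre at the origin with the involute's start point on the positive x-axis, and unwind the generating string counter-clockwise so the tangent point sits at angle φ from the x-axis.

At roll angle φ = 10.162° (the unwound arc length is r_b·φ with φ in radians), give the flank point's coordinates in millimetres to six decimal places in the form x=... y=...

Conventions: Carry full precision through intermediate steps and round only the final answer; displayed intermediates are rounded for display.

recognized (one wheel, involute flank): single-mesh tooth geometry, m = 3.504, N = 37
pitch radius r_p = m·N/2 = 3.504·37/2 = 64.824000
base radius r_b = r_p·cos α = 64.824000·cos 18.989° = 61.296347
roll angle φ = 10.162° = 0.17736036 rad
x = r_b·(cos φ + φ·sin φ) = 62.252869
y = r_b·(sin φ − φ·cos φ) = 0.113636

x=62.252869 y=0.113636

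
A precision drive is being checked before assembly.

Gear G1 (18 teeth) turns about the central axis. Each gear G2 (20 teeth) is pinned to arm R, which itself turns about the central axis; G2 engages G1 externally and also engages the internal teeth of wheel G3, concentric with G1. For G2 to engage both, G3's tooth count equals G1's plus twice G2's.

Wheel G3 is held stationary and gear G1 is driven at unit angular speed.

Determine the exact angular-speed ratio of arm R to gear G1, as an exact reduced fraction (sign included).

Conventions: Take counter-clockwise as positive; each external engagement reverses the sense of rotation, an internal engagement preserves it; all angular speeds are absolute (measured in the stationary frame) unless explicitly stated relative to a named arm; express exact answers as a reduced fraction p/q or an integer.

planetary set (18T centre, 20T on arm, 58T internal) — Willis relation
ring teeth: 18 + 2·20 = 58
18(ω_sun−ω_arm) = −58(ω_ring−ω_arm),  ω_ring = 0, ω_sun = 1
18(1−ω_arm) = −58(0−ω_arm)  ⇒  76·ω_arm = 18  ⇒  ω_arm = 9/38
ω_out/ω_in = 9/38

9/38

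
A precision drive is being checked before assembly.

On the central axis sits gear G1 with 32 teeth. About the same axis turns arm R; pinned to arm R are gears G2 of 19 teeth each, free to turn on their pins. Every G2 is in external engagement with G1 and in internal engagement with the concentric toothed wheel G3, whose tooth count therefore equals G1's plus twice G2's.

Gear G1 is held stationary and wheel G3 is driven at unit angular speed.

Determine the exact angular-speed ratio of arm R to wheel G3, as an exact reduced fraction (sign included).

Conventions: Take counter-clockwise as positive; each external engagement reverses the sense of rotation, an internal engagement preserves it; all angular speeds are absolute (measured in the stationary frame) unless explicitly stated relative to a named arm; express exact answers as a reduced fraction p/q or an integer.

35/51

class = planetary set [G3 = 32+2·19 = 70; Willis about the carrier]
ring teeth: 32 + 2·19 = 70
32(ω_sun−ω_arm) = −70(ω_ring−ω_arm),  ω_sun = 0, ω_ring = 1
32(0−ω_arm) = −70(1−ω_arm)  ⇒  102·ω_arm = 70  ⇒  ω_arm = 35/51
ω_out/ω_in = 35/51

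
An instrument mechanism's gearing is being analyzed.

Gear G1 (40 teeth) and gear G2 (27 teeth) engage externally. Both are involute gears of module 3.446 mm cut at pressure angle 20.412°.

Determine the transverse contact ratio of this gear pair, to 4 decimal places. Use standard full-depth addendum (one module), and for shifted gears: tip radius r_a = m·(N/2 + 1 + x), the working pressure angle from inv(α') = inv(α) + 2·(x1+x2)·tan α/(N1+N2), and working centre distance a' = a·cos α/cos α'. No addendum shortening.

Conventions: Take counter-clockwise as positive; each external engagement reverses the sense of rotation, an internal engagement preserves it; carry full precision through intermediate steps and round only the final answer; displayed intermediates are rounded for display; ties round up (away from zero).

topology: single-mesh involute geometry — m = 3.446, 40T/27T pair
base radii: r_b1 = 64.592442, r_b2 = 43.599898
tip radii: r_a1 = 72.366000, r_a2 = 49.967000
no profile shift: α' = α, a' = a
action lengths: √(r_a1²−r_b1²) = 32.629043, √(r_a2²−r_b2²) = 24.407990
base pitch p_b = π·m·cos α = 10.146157
CR = (32.629043 + 24.407990 − 115.441000·sin 20.41200°)/10.146157 = 1.653322
contact ratio ≈ 1.6533

1.6533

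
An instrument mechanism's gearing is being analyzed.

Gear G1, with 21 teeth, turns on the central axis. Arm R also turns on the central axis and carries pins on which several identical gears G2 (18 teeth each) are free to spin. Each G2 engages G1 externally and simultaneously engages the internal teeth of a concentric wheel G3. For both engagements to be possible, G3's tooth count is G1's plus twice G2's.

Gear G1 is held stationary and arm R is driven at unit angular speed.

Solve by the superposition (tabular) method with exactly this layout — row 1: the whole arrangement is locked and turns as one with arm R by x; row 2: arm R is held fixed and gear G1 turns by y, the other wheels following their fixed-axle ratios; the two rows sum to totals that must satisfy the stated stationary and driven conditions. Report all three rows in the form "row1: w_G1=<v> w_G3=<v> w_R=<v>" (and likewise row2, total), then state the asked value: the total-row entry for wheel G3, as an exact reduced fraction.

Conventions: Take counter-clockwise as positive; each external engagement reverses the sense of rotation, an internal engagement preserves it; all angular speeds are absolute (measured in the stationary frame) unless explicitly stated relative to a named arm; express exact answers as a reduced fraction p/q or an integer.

recognized (axles ride arm R): planetary set, 21/18/57 teeth
row 1: whole set turns with the arm by x
row 2 (arm held, sun turns y): ω_ring = −(21/57)·y, ω_arm = 0
boundary: total ω_sun = x + y = 0 and total ω_arm = x = 1  ⇒  y = -1, x = 1
row 2 ring = −(21/57)·(-1) = 7/19
totals (row 1 + row 2): sun 1 + (-1) = 0, ring 1 + 7/19 = 26/19, arm 1 + 0 = 1
asked cell (total, ring) = 26/19

row1: w_G1=1 w_G3=1 w_R=1
row2: w_G1=-1 w_G3=7/19 w_R=0
total: w_G1=0 w_G3=26/19 w_R=1
asked value: 26/19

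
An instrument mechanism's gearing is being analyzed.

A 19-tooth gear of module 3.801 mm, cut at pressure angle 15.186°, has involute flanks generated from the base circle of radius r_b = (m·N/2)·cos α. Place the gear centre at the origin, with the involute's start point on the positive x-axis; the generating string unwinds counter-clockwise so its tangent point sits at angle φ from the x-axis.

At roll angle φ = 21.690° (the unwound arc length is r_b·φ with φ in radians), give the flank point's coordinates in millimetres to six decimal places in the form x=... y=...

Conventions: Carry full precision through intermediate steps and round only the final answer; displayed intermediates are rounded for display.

topology: single-mesh involute geometry — m = 3.801, N = 19
pitch radius r_p = m·N/2 = 3.801·19/2 = 36.109500
base radius r_b = r_p·cos α = 36.109500·cos 15.186° = 34.848575
roll angle φ = 21.690° = 0.37856191 rad
x = r_b·(cos φ + φ·sin φ) = 37.256882
y = r_b·(sin φ − φ·cos φ) = 0.621209

x=37.256882 y=0.621209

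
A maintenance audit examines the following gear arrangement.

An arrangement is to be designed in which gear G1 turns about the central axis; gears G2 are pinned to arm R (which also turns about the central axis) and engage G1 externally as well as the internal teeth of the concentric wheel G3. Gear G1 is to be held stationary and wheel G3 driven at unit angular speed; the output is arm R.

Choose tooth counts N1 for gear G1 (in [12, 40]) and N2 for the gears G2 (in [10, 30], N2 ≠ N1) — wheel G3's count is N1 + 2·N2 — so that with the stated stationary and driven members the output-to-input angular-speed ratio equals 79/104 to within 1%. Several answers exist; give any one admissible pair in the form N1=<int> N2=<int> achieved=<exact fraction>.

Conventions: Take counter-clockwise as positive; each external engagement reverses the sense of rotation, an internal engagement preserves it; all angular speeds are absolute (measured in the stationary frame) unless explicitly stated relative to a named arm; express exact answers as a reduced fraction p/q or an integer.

N1=25 N2=27 achieved=79/104

class = planetary set [ratio 79/104 wanted; Willis about the carrier]
Willis with ω_sun = 0: ω_arm/ω_ring = N3/(N1+N3); set equal to 79/104  ⇒  N3/N1 = (79/104)/(1 − 79/104) = 79/25
N3 = N1 + 2·N2  ⇒  N2/N1 = (N3/N1 − 1)/2 = (79/25 − 1)/2 = 27/25
smallest multiple with N1 ≥ 12 and N2 ≥ 10: k = 1  ⇒  N1 = 1·25 = 25, N2 = 1·27 = 27 (N1 ≤ 40, N2 ≤ 30, N2 ≠ N1 ✓), N3 = 25 + 2·27 = 79
check: N3/(N1+N3) with N1 = 25, N3 = 79 gives 79/104; |achieved − target| = 0 ≤ 79/10400 ✓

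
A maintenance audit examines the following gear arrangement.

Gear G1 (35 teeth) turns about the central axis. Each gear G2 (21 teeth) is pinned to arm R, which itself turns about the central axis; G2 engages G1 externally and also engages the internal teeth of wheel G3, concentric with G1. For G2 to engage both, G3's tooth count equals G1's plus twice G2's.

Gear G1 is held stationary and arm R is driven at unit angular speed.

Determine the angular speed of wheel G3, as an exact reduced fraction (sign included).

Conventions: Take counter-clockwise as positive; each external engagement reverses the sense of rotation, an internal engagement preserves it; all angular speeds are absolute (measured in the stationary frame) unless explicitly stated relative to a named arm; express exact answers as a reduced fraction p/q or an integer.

topology: planetary set — G1 35T / G2 21T / G3 77T, arm = carrier (Willis)
ring teeth: 35 + 2·21 = 77
35(ω_sun−ω_arm) = −77(ω_ring−ω_arm),  ω_sun = 0, ω_arm = 1
ω_ring = 1 − (35/77)(0−1) = 16/11
exact speed ratio = 16/11

16/11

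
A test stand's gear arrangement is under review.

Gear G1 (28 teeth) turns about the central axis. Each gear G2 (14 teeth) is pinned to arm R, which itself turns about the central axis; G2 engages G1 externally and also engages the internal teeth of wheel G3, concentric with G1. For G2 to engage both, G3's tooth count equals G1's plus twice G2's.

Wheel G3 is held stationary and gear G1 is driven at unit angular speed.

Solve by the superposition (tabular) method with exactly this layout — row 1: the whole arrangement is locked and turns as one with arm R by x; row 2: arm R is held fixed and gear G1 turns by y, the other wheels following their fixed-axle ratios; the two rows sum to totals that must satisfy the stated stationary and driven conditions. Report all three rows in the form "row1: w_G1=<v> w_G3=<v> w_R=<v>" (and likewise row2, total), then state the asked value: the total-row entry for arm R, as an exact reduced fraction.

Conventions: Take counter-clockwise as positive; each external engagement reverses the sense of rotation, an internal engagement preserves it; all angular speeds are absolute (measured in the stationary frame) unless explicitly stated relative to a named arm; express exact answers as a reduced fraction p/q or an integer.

topology: planetary set — G1 28T / G2 14T / G3 56T, arm = carrier (Willis)
superposition row 1 [locked train]: every member turns x
row 2 — arm fixed, fixed-axis ratios: sun y, ring −(28/56)·y, arm 0
boundary: total ω_ring = x − (28/56)·y = 0 and total ω_sun = x + y = 1  ⇒  y = 2/3, x = 1/3
row 2 ring = −(28/56)·2/3 = -1/3
totals (row 1 + row 2): sun 1/3 + 2/3 = 1, ring 1/3 + (-1/3) = 0, arm 1/3 + 0 = 1/3
asked cell (total, arm) = 1/3

row1: w_G1=1/3 w_G3=1/3 w_R=1/3
row2: w_G1=2/3 w_G3=-1/3 w_R=0
total: w_G1=1 w_G3=0 w_R=1/3
asked value: 1/3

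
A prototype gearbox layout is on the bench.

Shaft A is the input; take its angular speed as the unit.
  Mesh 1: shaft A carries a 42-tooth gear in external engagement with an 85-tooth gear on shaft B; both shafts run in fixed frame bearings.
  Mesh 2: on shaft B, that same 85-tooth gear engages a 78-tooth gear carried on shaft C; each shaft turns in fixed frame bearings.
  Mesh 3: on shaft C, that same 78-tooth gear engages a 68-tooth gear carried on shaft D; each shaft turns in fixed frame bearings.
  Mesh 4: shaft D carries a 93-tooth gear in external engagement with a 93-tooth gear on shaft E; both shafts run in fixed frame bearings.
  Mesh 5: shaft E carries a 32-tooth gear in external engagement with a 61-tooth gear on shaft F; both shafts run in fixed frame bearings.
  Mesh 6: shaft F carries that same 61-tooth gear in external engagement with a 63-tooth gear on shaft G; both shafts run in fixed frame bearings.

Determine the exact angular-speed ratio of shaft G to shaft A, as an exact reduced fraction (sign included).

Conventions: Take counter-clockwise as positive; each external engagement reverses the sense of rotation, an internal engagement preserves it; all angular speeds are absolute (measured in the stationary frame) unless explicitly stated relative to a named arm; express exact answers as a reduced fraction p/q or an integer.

class = fixed-axis compound train [6 meshes; 6 ratios multiply, 6 sense flips]
mesh 1 [42T→85T]: running ratio 42/85, sense −
mesh 2 [85T→78T]: running ratio 7/13, sense +
mesh 3 [78T→68T]: running ratio 21/34, sense −
mesh 4 [93T→93T]: running ratio 21/34, sense +
mesh 5 [32T→61T]: running ratio 336/1037, sense −
mesh 6 [61T→63T]: running ratio 16/51, sense +
ω_out/ω_in = 16/51

16/51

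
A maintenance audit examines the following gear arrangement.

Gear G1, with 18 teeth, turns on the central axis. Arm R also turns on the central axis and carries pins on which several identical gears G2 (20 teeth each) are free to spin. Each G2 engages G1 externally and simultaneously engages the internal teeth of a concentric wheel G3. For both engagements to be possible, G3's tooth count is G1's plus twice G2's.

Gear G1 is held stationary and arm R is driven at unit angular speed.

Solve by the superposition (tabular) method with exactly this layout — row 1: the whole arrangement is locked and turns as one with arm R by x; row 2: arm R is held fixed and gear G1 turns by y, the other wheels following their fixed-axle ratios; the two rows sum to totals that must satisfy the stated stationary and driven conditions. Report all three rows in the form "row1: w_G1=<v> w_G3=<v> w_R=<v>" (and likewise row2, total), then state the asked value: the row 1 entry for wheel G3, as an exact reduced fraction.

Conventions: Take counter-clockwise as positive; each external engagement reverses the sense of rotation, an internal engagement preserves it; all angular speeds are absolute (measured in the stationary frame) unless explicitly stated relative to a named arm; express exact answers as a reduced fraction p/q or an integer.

planetary set (18T centre, 20T on arm, 58T internal) — Willis relation
row 1 (train locked, turned with arm): all members turn x
row 2 (arm held, sun turns y): ω_ring = −(18/58)·y, ω_arm = 0
boundary: total ω_sun = x + y = 0 and total ω_arm = x = 1  ⇒  y = -1, x = 1
row 2 ring = −(18/58)·(-1) = 9/29
totals (row 1 + row 2): sun 1 + (-1) = 0, ring 1 + 9/29 = 38/29, arm 1 + 0 = 1
asked cell (row1, ring) = 1

row1: w_G1=1 w_G3=1 w_R=1
row2: w_G1=-1 w_G3=9/29 w_R=0
total: w_G1=0 w_G3=38/29 w_R=1
asked value: 1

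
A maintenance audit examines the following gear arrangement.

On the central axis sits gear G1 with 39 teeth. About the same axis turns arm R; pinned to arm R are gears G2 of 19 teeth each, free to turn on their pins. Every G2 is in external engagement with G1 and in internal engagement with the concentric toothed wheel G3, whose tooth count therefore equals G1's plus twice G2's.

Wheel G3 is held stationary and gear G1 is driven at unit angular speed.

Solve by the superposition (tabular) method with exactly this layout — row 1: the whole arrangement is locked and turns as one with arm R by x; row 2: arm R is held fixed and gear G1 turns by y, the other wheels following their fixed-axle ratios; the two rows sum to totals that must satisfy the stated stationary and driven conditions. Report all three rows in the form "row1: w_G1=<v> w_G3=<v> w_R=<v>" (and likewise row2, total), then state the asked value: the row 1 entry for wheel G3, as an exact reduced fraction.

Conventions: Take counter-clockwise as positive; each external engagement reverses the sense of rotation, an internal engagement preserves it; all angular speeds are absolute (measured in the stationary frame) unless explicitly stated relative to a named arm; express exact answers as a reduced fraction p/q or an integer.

recognized (axles ride arm R): planetary set, 39/19/77 teeth
superposition row 1 [locked train]: every member turns x
row 2: sun turns y, ring = −(39/77)·y, arm 0
boundary: total ω_ring = x − (39/77)·y = 0 and total ω_sun = x + y = 1  ⇒  y = 77/116, x = 39/116
row 2 ring = −(39/77)·77/116 = -39/116
totals (row 1 + row 2): sun 39/116 + 77/116 = 1, ring 39/116 + (-39/116) = 0, arm 39/116 + 0 = 39/116
asked cell (row1, ring) = 39/116

row1: w_G1=39/116 w_G3=39/116 w_R=39/116
row2: w_G1=77/116 w_G3=-39/116 w_R=0
total: w_G1=1 w_G3=0 w_R=39/116
asked value: 39/116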